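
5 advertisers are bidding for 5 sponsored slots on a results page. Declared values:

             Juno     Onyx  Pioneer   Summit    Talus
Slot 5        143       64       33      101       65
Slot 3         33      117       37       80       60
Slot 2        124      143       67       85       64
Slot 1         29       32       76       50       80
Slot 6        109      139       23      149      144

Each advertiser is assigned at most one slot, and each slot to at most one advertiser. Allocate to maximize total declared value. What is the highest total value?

Maximum total: $586

Optimal: Juno→Slot 5 ($143), Onyx→Slot 2 ($143), Pioneer→Slot 1 ($76), Summit→Slot 3 ($80), Talus→Slot 6 ($144) — total 143+143+76+80+144 = $586.
Row-greedy (each advertiser in turn takes its best remaining slot) gives $571, worse by 15.
Next-best assignment: Juno→Slot 5, Onyx→Slot 2, Pioneer→Slot 1, Summit→Slot 6, Talus→Slot 3 = $571.
Swapping Juno↔Onyx (Juno→Slot 2 $124, Onyx→Slot 5 $64) loses 98.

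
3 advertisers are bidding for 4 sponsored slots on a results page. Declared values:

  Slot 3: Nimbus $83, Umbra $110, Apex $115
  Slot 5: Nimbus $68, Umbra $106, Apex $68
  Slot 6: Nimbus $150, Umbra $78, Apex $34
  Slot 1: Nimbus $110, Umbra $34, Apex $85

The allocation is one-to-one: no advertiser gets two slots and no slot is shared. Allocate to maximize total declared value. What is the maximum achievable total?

Optimal: Nimbus→Slot 6 ($150), Umbra→Slot 5 ($106), Apex→Slot 3 ($115) — total 150+106+115 = $371.
Row-greedy (each advertiser in turn takes its best remaining slot) gives $345, worse by 26.
Next-best assignment: Nimbus→Slot 6, Umbra→Slot 3, Apex→Slot 1 = $345.
Swapping Umbra↔Apex (Umbra→Slot 3 $110, Apex→Slot 5 $68) loses 43.
No other one-to-one assignment exceeds $371.

Max total: $371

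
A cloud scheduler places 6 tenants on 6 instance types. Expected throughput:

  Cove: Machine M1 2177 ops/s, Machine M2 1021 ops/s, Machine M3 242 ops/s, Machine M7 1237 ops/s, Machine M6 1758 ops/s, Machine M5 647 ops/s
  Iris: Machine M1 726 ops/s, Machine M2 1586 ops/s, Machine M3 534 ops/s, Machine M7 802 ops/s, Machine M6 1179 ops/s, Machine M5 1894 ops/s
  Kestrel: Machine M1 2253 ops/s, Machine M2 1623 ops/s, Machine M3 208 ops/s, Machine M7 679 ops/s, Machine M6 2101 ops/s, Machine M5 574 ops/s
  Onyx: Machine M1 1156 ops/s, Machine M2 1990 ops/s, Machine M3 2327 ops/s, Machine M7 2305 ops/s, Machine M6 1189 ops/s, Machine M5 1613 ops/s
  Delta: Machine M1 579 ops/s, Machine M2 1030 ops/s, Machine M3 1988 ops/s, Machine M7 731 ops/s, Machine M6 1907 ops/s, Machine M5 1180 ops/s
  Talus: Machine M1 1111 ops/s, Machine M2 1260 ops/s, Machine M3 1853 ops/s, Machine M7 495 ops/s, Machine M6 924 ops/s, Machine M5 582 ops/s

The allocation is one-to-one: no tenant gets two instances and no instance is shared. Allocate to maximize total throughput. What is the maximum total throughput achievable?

Treat this as an assignment problem: match each tenant to one instance.
Optimal: Cove→Machine M1 (2177 ops/s), Iris→Machine M5 (1894 ops/s), Kestrel→Machine M2 (1623 ops/s), Onyx→Machine M7 (2305 ops/s), Delta→Machine M6 (1907 ops/s), Talus→Machine M3 (1853 ops/s) — total 2177+1894+1623+2305+1907+1853 = 11759 ops/s.
Column-greedy (each instance in turn goes to its best remaining tenant) gives 9229 ops/s, worse by 2530.
Swapping Talus↔Kestrel (Talus→Machine M2 1260 ops/s, Kestrel→Machine M3 208 ops/s) loses 2008.
Every other assignment is strictly worse.

Maximum total: 11759 ops/s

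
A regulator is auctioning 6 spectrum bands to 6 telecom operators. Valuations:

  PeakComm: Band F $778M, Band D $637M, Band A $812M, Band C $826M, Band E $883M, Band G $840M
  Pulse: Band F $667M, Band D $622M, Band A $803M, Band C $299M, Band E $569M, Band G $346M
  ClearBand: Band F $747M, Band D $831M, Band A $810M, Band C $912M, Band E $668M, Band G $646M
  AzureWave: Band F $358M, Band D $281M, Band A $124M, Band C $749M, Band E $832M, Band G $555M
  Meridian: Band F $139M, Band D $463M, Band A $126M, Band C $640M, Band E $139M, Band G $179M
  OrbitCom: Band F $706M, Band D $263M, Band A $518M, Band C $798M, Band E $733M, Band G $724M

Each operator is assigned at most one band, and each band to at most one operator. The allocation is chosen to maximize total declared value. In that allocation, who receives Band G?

PeakComm receives Band G.

This is a one-to-one assignment (maximum-weight bipartite matching).
Optimal: PeakComm→Band G ($840M), Pulse→Band A ($803M), ClearBand→Band D ($831M), AzureWave→Band E ($832M), Meridian→Band C ($640M), OrbitCom→Band F ($706M) — total 840+803+831+832+640+706 = $4652M.
Column-greedy (each band in turn goes to its best remaining operator) gives $4221M, worse by 431.
Next-best assignment: PeakComm→Band F, Pulse→Band A, ClearBand→Band D, AzureWave→Band E, Meridian→Band C, OrbitCom→Band G = $4608M.
PeakComm's own top band is Band E ($883M), but forcing PeakComm→Band E and reassigning the rest optimally gives only $4418M — worse by 234.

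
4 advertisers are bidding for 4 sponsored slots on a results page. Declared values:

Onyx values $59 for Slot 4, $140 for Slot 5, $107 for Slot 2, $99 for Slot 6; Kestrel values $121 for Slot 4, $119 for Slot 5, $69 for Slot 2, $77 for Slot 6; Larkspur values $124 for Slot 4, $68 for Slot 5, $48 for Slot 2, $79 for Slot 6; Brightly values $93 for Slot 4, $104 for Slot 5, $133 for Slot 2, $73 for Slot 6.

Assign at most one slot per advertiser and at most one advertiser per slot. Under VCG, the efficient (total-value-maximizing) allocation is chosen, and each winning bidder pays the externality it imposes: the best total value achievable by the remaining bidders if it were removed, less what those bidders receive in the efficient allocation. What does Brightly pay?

Efficient allocation: Onyx→Slot 6 ($99), Kestrel→Slot 5 ($119), Larkspur→Slot 4 ($124), Brightly→Slot 2 ($133); total welfare W = $475.
Brightly receives Slot 2 at value $133, so the others get W − 133 = $342.
Without Brightly: best allocation of the remaining 3 bidders over all 4 slots is Onyx→Slot 2 ($107), Kestrel→Slot 5 ($119), Larkspur→Slot 4 ($124), total $350.
VCG payment = (others' best without Brightly) − (others' welfare with Brightly) = 350 − 342 = $8.

Brightly pays $8.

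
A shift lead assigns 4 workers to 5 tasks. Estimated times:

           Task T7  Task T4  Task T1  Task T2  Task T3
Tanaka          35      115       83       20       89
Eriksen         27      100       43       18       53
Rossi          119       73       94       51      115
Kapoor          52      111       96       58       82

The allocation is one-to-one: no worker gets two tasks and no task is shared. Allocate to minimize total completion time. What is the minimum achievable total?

Minimum total: 188 min

Optimal: Tanaka→Task T2 (20 min), Eriksen→Task T1 (43 min), Rossi→Task T4 (73 min), Kapoor→Task T7 (52 min) — total 20+43+73+52 = 188 min.
Column-greedy (each task in turn goes to its cheapest remaining worker) gives 241 min, worse by 53.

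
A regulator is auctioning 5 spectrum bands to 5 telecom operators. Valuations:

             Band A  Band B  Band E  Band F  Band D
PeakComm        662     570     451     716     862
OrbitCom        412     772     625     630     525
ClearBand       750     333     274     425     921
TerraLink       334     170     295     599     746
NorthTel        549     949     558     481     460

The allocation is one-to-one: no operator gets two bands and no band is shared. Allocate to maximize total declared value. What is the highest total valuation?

Optimal: PeakComm→Band F ($716M), OrbitCom→Band E ($625M), ClearBand→Band A ($750M), TerraLink→Band D ($746M), NorthTel→Band B ($949M) — total 716+625+750+746+949 = $3786M.
Row-greedy (each operator in turn takes its best remaining band) gives $3541M, worse by 245.
Next-best assignment: PeakComm→Band D, OrbitCom→Band E, ClearBand→Band A, TerraLink→Band F, NorthTel→Band B = $3785M.
No other one-to-one assignment exceeds $3786M.

Max total: $3786M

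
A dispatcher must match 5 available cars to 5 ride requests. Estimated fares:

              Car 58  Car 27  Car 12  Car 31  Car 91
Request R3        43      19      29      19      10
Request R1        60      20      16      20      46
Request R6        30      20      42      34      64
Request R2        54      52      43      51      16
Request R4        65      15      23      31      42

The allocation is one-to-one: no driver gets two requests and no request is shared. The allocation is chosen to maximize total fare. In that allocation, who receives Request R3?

Car 12 receives Request R3.

Optimal: Car 58→Request R1 ($60), Car 27→Request R2 ($52), Car 12→Request R3 ($29), Car 31→Request R4 ($31), Car 91→Request R6 ($64) — total 60+52+29+31+64 = $236.
Row-greedy (each driver in turn takes its best remaining request) gives $189, worse by 47.
Next-best assignment: Car 58→Request R4, Car 27→Request R2, Car 12→Request R3, Car 31→Request R1, Car 91→Request R6 = $230.
Car 12's own top request is Request R2 ($43), but forcing Car 12→Request R2 and reassigning the rest optimally gives only $217 — worse by 19.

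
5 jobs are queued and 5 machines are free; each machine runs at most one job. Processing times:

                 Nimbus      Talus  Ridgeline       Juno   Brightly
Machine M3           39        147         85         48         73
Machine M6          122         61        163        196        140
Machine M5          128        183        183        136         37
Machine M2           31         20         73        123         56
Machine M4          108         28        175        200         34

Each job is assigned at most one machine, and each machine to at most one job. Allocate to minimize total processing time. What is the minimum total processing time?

Optimal: Nimbus→Machine M2 (31 min), Talus→Machine M4 (28 min), Ridgeline→Machine M6 (163 min), Juno→Machine M3 (48 min), Brightly→Machine M5 (37 min) — total 31+28+163+48+37 = 307 min.
Min-entry greedy (repeatedly take the single cheapest remaining cell) gives 392 min, worse by 85.
Next-best assignment: Nimbus→Machine M6, Talus→Machine M4, Ridgeline→Machine M2, Juno→Machine M3, Brightly→Machine M5 = 308 min.
Every other assignment is strictly worse.

Min total: 307 min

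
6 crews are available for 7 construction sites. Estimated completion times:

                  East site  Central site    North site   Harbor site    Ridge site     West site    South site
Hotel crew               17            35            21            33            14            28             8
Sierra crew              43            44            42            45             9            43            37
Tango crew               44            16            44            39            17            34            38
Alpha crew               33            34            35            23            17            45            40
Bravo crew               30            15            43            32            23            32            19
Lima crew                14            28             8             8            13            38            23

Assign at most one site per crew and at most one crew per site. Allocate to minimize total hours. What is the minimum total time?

Minimum total: 92 hours

Optimal: Hotel crew→East site (17 hours), Sierra crew→Ridge site (9 hours), Tango crew→Central site (16 hours), Alpha crew→Harbor site (23 hours), Bravo crew→South site (19 hours), Lima crew→North site (8 hours) — total 17+9+16+23+19+8 = 92 hours.
No other one-to-one assignment undercuts 92 hours.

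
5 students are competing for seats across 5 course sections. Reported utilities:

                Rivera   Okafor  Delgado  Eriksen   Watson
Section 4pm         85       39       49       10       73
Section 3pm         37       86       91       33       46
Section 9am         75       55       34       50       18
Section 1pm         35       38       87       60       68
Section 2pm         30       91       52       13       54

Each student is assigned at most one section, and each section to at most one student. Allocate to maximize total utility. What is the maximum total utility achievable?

Optimal: Rivera→Section 9am (75 points), Okafor→Section 2pm (91 points), Delgado→Section 3pm (91 points), Eriksen→Section 1pm (60 points), Watson→Section 4pm (73 points) — total 75+91+91+60+73 = 390 points.

Max total: 390 points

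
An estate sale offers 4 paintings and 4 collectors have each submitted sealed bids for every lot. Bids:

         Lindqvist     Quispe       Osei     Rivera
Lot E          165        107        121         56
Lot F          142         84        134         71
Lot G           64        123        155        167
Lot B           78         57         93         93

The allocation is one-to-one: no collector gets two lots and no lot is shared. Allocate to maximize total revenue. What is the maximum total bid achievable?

Optimal: Lindqvist→Lot E ($165), Quispe→Lot B ($57), Osei→Lot F ($134), Rivera→Lot G ($167) — total 165+57+134+167 = $523.
Row-greedy (each collector in turn takes its best remaining lot) gives $515, worse by 8.
Next-best assignment: Lindqvist→Lot E, Quispe→Lot G, Osei→Lot F, Rivera→Lot B = $515.
Swapping Osei↔Quispe (Osei→Lot B $93, Quispe→Lot F $84) loses 14.
Every other assignment is strictly worse.

Maximum total: $523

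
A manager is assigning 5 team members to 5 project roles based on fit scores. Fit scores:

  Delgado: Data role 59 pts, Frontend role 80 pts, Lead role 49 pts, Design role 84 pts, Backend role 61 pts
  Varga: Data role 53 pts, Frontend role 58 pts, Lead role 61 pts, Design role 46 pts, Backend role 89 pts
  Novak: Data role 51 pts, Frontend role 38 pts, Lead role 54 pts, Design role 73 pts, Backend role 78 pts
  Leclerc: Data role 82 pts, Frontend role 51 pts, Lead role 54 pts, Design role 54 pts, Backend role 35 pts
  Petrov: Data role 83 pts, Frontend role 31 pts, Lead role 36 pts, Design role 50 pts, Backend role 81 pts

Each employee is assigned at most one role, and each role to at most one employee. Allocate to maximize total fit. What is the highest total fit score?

Max total: 379 pts

Optimal: Delgado→Frontend role (80 pts), Varga→Backend role (89 pts), Novak→Design role (73 pts), Leclerc→Lead role (54 pts), Petrov→Data role (83 pts) — total 80+89+73+54+83 = 379 pts.
Column-greedy (each role in turn goes to its best remaining employee) gives 332 pts, worse by 47.
Every other assignment is strictly worse.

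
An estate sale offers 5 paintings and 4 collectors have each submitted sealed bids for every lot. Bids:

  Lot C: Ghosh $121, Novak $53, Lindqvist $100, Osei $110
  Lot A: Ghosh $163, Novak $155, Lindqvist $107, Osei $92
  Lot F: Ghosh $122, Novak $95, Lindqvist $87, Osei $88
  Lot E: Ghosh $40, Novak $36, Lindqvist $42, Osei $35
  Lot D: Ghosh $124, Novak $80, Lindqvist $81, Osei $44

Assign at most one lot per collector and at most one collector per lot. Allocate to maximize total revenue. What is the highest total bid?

Maximum total: $476

This is the linear assignment problem.
Optimal: Ghosh→Lot D ($124), Novak→Lot A ($155), Lindqvist→Lot F ($87), Osei→Lot C ($110) — total 124+155+87+110 = $476.
Max-entry greedy (repeatedly take the single best remaining cell) gives $449, worse by 27.
Every other assignment is strictly worse.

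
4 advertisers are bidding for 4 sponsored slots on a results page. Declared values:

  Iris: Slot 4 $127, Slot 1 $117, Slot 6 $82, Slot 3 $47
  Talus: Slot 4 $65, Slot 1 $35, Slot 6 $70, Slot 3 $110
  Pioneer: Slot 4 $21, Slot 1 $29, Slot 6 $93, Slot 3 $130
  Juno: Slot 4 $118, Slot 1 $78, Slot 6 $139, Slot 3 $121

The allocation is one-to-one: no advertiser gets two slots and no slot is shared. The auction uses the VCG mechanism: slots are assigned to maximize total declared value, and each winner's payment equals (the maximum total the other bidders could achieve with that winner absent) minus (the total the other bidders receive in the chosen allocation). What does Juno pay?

Juno pays $18.

Efficient allocation: Iris→Slot 1 ($117), Talus→Slot 4 ($65), Pioneer→Slot 3 ($130), Juno→Slot 6 ($139); total welfare W = $451.
Juno receives Slot 6 at value $139, so the others get W − 139 = $312.
Without Juno: best allocation of the remaining 3 bidders over all 4 slots is Iris→Slot 4 ($127), Talus→Slot 3 ($110), Pioneer→Slot 6 ($93), total $330.
VCG payment = (others' best without Juno) − (others' welfare with Juno) = 330 − 312 = $18.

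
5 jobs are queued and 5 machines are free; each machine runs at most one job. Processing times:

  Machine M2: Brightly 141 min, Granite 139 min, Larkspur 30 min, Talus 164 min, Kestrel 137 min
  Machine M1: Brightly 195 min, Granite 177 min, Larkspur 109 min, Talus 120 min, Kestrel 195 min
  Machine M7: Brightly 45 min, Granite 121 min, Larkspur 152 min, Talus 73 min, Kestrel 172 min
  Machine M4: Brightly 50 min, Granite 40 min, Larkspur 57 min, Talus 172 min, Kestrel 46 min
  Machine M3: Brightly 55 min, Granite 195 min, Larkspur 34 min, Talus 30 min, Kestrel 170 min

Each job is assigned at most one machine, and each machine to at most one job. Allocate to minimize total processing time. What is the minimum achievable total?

Treat this as an assignment problem: match each job to one machine.
Optimal: Brightly→Machine M7 (45 min), Granite→Machine M1 (177 min), Larkspur→Machine M2 (30 min), Talus→Machine M3 (30 min), Kestrel→Machine M4 (46 min) — total 45+177+30+30+46 = 328 min.
Min-entry greedy (repeatedly take the single cheapest remaining cell) gives 340 min, worse by 12.
Swapping Brightly↔Talus (Brightly→Machine M3 55 min, Talus→Machine M7 73 min) adds 53.
Checked against all permutations: 328 min is optimal.

Minimum total: 328 min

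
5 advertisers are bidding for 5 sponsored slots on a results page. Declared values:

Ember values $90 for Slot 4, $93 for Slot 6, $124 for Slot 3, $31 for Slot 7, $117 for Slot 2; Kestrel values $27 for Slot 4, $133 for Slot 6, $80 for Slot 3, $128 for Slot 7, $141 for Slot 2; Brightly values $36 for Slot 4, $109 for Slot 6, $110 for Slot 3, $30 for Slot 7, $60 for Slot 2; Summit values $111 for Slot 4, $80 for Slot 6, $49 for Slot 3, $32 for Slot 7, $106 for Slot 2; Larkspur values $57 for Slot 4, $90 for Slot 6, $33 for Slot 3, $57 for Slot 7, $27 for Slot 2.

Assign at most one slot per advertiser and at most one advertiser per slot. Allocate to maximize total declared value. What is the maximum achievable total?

Max total: $556

Optimal: Ember→Slot 2 ($117), Kestrel→Slot 7 ($128), Brightly→Slot 3 ($110), Summit→Slot 4 ($111), Larkspur→Slot 6 ($90) — total 117+128+110+111+90 = $556.
Column-greedy (each slot in turn goes to its best remaining advertiser) gives $485, worse by 71.
Checked against all permutations: $556 is optimal.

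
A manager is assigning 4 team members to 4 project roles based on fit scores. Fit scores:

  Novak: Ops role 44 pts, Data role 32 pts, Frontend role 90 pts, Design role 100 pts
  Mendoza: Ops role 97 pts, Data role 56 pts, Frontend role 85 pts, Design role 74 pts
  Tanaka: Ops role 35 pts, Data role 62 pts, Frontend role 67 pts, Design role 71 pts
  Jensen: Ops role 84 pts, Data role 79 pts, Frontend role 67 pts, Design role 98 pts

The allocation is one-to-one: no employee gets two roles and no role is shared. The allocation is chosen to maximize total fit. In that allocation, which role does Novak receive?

Optimal: Novak→Frontend role (90 pts), Mendoza→Ops role (97 pts), Tanaka→Data role (62 pts), Jensen→Design role (98 pts) — total 90+97+62+98 = 347 pts.
Max-entry greedy (repeatedly take the single best remaining cell) gives 343 pts, worse by 4.
Next-best assignment: Novak→Design role, Mendoza→Ops role, Tanaka→Frontend role, Jensen→Data role = 343 pts.
Novak's own top role is Design role (100 pts), but forcing Novak→Design role and reassigning the rest optimally gives only 343 pts — worse by 4.

Novak receives Frontend role.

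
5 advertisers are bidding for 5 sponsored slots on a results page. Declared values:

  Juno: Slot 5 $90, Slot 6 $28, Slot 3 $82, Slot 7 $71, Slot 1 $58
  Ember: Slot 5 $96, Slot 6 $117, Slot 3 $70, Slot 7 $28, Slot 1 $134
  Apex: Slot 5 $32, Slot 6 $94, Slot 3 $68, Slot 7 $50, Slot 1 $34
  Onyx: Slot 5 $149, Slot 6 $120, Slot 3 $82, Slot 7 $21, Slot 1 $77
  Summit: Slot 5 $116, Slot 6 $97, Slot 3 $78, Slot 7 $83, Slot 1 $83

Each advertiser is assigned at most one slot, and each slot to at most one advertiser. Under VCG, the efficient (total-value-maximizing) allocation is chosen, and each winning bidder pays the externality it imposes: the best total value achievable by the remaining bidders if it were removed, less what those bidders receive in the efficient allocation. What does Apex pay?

Efficient allocation: Juno→Slot 3 ($82), Ember→Slot 1 ($134), Apex→Slot 6 ($94), Onyx→Slot 5 ($149), Summit→Slot 7 ($83); total welfare W = $542.
Apex receives Slot 6 at value $94, so the others get W − 94 = $448.
Without Apex: best allocation of the remaining 4 bidders over all 5 slots is Juno→Slot 3 ($82), Ember→Slot 1 ($134), Onyx→Slot 5 ($149), Summit→Slot 6 ($97), total $462.
VCG payment = (others' best without Apex) − (others' welfare with Apex) = 462 − 448 = $14.

Apex pays $14.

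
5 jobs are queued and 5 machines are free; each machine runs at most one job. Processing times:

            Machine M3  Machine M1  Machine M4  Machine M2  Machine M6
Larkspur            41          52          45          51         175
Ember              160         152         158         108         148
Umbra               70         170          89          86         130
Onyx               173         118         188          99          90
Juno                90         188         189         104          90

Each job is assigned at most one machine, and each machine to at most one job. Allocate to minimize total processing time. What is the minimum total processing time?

Optimal: Larkspur→Machine M1 (52 min), Ember→Machine M2 (108 min), Umbra→Machine M4 (89 min), Onyx→Machine M6 (90 min), Juno→Machine M3 (90 min) — total 52+108+89+90+90 = 429 min.
Min-entry greedy (repeatedly take the single cheapest remaining cell) gives 558 min, worse by 129.
Checked against all permutations: 429 min is optimal.

Minimum total: 429 min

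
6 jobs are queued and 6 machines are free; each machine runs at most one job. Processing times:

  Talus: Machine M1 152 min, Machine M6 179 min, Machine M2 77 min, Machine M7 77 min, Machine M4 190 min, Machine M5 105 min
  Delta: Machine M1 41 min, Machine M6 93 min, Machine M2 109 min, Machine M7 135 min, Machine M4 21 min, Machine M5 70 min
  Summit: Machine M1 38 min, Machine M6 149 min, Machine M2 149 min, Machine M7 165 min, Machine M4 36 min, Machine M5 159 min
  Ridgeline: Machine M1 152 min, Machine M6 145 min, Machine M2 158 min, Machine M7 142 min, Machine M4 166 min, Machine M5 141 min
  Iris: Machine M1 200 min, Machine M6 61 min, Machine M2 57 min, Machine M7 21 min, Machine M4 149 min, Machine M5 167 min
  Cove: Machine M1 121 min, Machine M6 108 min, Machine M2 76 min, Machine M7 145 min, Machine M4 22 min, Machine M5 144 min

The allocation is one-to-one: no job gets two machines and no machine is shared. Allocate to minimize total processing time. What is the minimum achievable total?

This is the linear assignment problem.
Optimal: Talus→Machine M2 (77 min), Delta→Machine M5 (70 min), Summit→Machine M1 (38 min), Ridgeline→Machine M6 (145 min), Iris→Machine M7 (21 min), Cove→Machine M4 (22 min) — total 77+70+38+145+21+22 = 373 min.
Column-greedy (each machine in turn goes to its cheapest remaining job) gives 414 min, worse by 41.

Min total: 373 min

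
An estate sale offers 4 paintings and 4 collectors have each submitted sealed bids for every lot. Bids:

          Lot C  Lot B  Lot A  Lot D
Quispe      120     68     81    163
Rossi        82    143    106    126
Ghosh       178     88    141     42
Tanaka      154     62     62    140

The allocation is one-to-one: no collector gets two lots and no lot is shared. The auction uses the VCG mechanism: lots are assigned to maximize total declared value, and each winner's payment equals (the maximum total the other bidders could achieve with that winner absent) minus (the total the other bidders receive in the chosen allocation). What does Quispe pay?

Quispe pays $23.

Efficient allocation: Quispe→Lot D ($163), Rossi→Lot B ($143), Ghosh→Lot A ($141), Tanaka→Lot C ($154); total welfare W = $601.
Quispe receives Lot D at value $163, so the others get W − 163 = $438.
Without Quispe: best allocation of the remaining 3 bidders over all 4 lots is Rossi→Lot B ($143), Ghosh→Lot C ($178), Tanaka→Lot D ($140), total $461.
VCG payment = (others' best without Quispe) − (others' welfare with Quispe) = 461 − 438 = $23.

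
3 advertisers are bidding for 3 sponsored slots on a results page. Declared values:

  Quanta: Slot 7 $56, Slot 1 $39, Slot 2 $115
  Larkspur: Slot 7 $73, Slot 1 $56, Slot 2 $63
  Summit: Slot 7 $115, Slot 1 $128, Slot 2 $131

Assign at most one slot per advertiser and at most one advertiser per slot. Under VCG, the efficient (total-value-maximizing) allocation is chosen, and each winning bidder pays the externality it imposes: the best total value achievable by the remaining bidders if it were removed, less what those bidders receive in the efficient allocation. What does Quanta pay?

Quanta pays $3.

Efficient allocation: Quanta→Slot 2 ($115), Larkspur→Slot 7 ($73), Summit→Slot 1 ($128); total welfare W = $316.
Quanta receives Slot 2 at value $115, so the others get W − 115 = $201.
Without Quanta: best allocation of the remaining 2 bidders over all 3 slots is Larkspur→Slot 7 ($73), Summit→Slot 2 ($131), total $204.
VCG payment = (others' best without Quanta) − (others' welfare with Quanta) = 204 − 201 = $3.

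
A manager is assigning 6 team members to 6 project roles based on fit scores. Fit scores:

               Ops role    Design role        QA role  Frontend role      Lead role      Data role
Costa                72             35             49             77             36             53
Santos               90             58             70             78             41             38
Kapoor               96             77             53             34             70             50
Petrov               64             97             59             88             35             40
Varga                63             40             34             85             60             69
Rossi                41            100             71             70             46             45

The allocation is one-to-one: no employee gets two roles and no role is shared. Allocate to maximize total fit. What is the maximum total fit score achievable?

Maximum total: 474 pts

Optimal: Costa→Frontend role (77 pts), Santos→Ops role (90 pts), Kapoor→Lead role (70 pts), Petrov→Design role (97 pts), Varga→Data role (69 pts), Rossi→QA role (71 pts) — total 77+90+70+97+69+71 = 474 pts.
Swapping Rossi↔Varga (Rossi→Data role 45 pts, Varga→QA role 34 pts) loses 61.
Checked against all permutations: 474 pts is optimal.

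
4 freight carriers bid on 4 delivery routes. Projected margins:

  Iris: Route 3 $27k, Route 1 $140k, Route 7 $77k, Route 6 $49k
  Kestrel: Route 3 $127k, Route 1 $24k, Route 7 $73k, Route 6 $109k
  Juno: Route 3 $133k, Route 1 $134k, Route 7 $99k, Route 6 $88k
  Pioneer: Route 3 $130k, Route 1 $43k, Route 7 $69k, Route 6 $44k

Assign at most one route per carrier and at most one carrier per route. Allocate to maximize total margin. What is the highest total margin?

Maximum total: $478k

Optimal: Iris→Route 1 ($140k), Kestrel→Route 6 ($109k), Juno→Route 7 ($99k), Pioneer→Route 3 ($130k) — total 140+109+99+130 = $478k.
Next-best assignment: Iris→Route 1, Kestrel→Route 6, Juno→Route 3, Pioneer→Route 7 = $451k.
Swapping Juno↔Kestrel (Juno→Route 6 $88k, Kestrel→Route 7 $73k) loses 47.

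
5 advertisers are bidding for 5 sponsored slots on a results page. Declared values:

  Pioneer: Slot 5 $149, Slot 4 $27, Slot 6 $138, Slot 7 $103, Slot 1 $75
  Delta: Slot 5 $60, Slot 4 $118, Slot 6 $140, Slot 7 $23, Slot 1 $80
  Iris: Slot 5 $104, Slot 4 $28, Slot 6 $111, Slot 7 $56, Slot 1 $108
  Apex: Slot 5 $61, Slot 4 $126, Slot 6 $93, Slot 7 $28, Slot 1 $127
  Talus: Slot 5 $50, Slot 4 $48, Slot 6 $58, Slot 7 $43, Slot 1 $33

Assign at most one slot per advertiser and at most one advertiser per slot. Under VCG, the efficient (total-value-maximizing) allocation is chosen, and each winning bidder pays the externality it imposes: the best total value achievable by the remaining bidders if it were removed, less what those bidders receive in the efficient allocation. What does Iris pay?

Efficient allocation: Pioneer→Slot 5 ($149), Delta→Slot 6 ($140), Iris→Slot 1 ($108), Apex→Slot 4 ($126), Talus→Slot 7 ($43); total welfare W = $566.
Iris receives Slot 1 at value $108, so the others get W − 108 = $458.
Without Iris: best allocation of the remaining 4 bidders over all 5 slots is Pioneer→Slot 5 ($149), Delta→Slot 6 ($140), Apex→Slot 1 ($127), Talus→Slot 4 ($48), total $464.
VCG payment = (others' best without Iris) − (others' welfare with Iris) = 464 − 458 = $6.

Iris pays $6.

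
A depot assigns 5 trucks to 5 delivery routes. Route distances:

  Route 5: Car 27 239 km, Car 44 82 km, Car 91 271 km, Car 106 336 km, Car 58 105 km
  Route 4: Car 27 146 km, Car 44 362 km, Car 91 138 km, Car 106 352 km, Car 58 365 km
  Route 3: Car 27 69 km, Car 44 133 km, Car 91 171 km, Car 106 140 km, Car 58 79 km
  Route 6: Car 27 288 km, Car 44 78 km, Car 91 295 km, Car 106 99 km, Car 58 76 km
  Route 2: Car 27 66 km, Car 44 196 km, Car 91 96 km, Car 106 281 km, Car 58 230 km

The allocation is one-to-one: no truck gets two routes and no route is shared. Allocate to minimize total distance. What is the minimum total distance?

Optimal: Car 27→Route 2 (66 km), Car 44→Route 5 (82 km), Car 91→Route 4 (138 km), Car 106→Route 6 (99 km), Car 58→Route 3 (79 km) — total 66+82+138+99+79 = 464 km.
Column-greedy (each route in turn goes to its cheapest remaining truck) gives 646 km, worse by 182.
Next-best assignment: Car 27→Route 4, Car 44→Route 5, Car 91→Route 2, Car 106→Route 6, Car 58→Route 3 = 502 km.

Minimum total: 464 km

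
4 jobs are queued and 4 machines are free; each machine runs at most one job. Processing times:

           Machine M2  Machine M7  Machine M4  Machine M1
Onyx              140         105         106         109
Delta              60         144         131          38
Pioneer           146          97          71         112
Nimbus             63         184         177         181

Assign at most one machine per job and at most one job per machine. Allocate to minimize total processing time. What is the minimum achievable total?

Minimum total: 277 min

Optimal: Onyx→Machine M7 (105 min), Delta→Machine M1 (38 min), Pioneer→Machine M4 (71 min), Nimbus→Machine M2 (63 min) — total 105+38+71+63 = 277 min.
Column-greedy (each machine in turn goes to its cheapest remaining job) gives 444 min, worse by 167.
Swapping Delta↔Nimbus (Delta→Machine M2 60 min, Nimbus→Machine M1 181 min) adds 140.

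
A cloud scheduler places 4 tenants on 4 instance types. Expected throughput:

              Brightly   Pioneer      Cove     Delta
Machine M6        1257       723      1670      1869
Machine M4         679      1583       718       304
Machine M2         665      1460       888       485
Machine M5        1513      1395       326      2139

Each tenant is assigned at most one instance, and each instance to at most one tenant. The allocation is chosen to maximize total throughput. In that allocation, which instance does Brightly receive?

Optimal: Brightly→Machine M2 (665 ops/s), Pioneer→Machine M4 (1583 ops/s), Cove→Machine M6 (1670 ops/s), Delta→Machine M5 (2139 ops/s) — total 665+1583+1670+2139 = 6057 ops/s.
Column-greedy (each instance in turn goes to its best remaining tenant) gives 5853 ops/s, worse by 204.
Brightly's own top instance is Machine M5 (1513 ops/s), but forcing Brightly→Machine M5 and reassigning the rest optimally gives only 5853 ops/s — worse by 204.

Brightly receives Machine M2.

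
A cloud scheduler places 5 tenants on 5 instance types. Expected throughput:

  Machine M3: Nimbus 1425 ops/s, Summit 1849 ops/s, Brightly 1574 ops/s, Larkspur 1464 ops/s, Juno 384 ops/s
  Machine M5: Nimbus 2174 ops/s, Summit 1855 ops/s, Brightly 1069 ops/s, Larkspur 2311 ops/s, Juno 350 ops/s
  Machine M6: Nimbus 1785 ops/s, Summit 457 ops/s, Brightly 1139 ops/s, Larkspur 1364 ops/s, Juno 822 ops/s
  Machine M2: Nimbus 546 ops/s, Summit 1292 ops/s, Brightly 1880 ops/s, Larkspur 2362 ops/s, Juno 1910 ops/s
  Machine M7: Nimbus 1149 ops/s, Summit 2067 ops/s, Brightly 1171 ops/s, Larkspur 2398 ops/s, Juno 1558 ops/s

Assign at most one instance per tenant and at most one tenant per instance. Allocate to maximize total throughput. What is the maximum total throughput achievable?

This is a one-to-one assignment (maximum-weight bipartite matching).
Optimal: Nimbus→Machine M6 (1785 ops/s), Summit→Machine M7 (2067 ops/s), Brightly→Machine M3 (1574 ops/s), Larkspur→Machine M5 (2311 ops/s), Juno→Machine M2 (1910 ops/s) — total 1785+2067+1574+2311+1910 = 9647 ops/s.
Row-greedy (each tenant in turn takes its best remaining instance) gives 8407 ops/s, worse by 1240.
Swapping Nimbus↔Brightly (Nimbus→Machine M3 1425 ops/s, Brightly→Machine M6 1139 ops/s) loses 795.
No other one-to-one assignment exceeds 9647 ops/s.

Max total: 9647 ops/s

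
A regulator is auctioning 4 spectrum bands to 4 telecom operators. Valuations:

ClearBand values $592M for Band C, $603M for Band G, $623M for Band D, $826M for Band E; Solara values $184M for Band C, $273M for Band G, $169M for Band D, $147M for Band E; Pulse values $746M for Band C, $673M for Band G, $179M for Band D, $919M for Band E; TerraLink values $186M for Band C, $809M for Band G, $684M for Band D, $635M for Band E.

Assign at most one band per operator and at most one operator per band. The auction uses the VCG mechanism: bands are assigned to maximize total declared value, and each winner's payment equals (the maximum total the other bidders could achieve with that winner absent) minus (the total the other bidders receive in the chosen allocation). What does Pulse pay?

Pulse pays $15M.

Efficient allocation: ClearBand→Band E ($826M), Solara→Band D ($169M), Pulse→Band C ($746M), TerraLink→Band G ($809M); total welfare W = $2550M.
Pulse receives Band C at value $746M, so the others get W − 746 = $1804M.
Without Pulse: best allocation of the remaining 3 bidders over all 4 bands is ClearBand→Band E ($826M), Solara→Band C ($184M), TerraLink→Band G ($809M), total $1819M.
VCG payment = (others' best without Pulse) − (others' welfare with Pulse) = 1819 − 1804 = $15M.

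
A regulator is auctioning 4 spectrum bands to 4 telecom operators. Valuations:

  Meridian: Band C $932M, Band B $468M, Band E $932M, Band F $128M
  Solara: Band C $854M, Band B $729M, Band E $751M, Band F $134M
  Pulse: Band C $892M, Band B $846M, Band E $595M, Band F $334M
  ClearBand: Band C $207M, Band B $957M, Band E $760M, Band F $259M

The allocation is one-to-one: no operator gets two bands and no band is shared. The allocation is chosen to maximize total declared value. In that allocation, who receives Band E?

Meridian receives Band E.

Optimal: Meridian→Band E ($932M), Solara→Band C ($854M), Pulse→Band F ($334M), ClearBand→Band B ($957M) — total 932+854+334+957 = $3077M.
Row-greedy (each operator in turn takes its best remaining band) gives $2788M, worse by 289.
Next-best assignment: Meridian→Band C, Solara→Band E, Pulse→Band F, ClearBand→Band B = $2974M.
Every other assignment is strictly worse.
Meridian's own top band is Band C ($932M), but forcing Meridian→Band C and reassigning the rest optimally gives only $2974M — worse by 103.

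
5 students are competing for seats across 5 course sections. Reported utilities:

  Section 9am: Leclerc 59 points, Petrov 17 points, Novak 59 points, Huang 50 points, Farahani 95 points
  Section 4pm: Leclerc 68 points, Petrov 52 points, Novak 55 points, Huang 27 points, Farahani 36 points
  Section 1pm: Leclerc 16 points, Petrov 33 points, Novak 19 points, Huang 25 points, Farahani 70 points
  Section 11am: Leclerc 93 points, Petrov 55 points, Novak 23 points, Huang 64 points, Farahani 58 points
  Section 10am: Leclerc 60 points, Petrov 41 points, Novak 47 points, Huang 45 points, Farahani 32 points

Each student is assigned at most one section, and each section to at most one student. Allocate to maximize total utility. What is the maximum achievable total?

Optimal: Leclerc→Section 11am (93 points), Petrov→Section 1pm (33 points), Novak→Section 4pm (55 points), Huang→Section 10am (45 points), Farahani→Section 9am (95 points) — total 93+33+55+45+95 = 321 points.
Row-greedy (each student in turn takes its best remaining section) gives 319 points, worse by 2.
Next-best assignment: Leclerc→Section 11am, Petrov→Section 4pm, Novak→Section 9am, Huang→Section 10am, Farahani→Section 1pm = 319 points.

Max total: 321 points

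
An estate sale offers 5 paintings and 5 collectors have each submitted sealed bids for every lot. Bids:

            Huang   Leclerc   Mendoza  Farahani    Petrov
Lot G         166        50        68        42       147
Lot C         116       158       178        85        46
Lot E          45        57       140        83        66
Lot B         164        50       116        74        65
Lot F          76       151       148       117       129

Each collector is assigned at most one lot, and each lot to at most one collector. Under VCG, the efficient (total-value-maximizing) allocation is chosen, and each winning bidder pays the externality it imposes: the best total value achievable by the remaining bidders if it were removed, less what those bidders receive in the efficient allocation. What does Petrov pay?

Efficient allocation: Huang→Lot B ($164), Leclerc→Lot C ($158), Mendoza→Lot E ($140), Farahani→Lot F ($117), Petrov→Lot G ($147); total welfare W = $726.
Petrov receives Lot G at value $147, so the others get W − 147 = $579.
Without Petrov: best allocation of the remaining 4 bidders over all 5 lots is Huang→Lot G ($166), Leclerc→Lot C ($158), Mendoza→Lot E ($140), Farahani→Lot F ($117), total $581.
VCG payment = (others' best without Petrov) − (others' welfare with Petrov) = 581 − 579 = $2.

Petrov pays $2.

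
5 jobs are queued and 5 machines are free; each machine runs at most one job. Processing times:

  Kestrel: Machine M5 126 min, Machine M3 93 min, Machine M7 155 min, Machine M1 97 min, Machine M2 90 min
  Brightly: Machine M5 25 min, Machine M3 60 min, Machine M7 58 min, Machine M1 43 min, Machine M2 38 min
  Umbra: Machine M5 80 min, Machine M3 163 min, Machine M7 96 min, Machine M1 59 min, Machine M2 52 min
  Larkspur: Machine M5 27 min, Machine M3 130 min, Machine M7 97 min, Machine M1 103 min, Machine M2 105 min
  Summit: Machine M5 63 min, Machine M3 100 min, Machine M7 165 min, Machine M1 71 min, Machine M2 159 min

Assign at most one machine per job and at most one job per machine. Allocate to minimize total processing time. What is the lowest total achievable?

Optimal: Kestrel→Machine M3 (93 min), Brightly→Machine M7 (58 min), Umbra→Machine M2 (52 min), Larkspur→Machine M5 (27 min), Summit→Machine M1 (71 min) — total 93+58+52+27+71 = 301 min.
Min-entry greedy (repeatedly take the single cheapest remaining cell) gives 338 min, worse by 37.
Swapping Kestrel↔Umbra (Kestrel→Machine M2 90 min, Umbra→Machine M3 163 min) adds 108.

Minimum total: 301 min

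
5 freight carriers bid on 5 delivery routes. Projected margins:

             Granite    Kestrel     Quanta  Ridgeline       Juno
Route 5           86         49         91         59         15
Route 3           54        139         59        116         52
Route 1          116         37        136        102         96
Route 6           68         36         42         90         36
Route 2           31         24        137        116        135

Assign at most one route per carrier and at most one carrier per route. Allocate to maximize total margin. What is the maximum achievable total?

Optimal: Granite→Route 5 ($86k), Kestrel→Route 3 ($139k), Quanta→Route 1 ($136k), Ridgeline→Route 6 ($90k), Juno→Route 2 ($135k) — total 86+139+136+90+135 = $586k.
Row-greedy (each carrier in turn takes its best remaining route) gives $497k, worse by 89.
Next-best assignment: Granite→Route 1, Kestrel→Route 3, Quanta→Route 5, Ridgeline→Route 6, Juno→Route 2 = $571k.
Swapping Quanta↔Kestrel (Quanta→Route 3 $59k, Kestrel→Route 1 $37k) loses 179.

Maximum total: $586k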